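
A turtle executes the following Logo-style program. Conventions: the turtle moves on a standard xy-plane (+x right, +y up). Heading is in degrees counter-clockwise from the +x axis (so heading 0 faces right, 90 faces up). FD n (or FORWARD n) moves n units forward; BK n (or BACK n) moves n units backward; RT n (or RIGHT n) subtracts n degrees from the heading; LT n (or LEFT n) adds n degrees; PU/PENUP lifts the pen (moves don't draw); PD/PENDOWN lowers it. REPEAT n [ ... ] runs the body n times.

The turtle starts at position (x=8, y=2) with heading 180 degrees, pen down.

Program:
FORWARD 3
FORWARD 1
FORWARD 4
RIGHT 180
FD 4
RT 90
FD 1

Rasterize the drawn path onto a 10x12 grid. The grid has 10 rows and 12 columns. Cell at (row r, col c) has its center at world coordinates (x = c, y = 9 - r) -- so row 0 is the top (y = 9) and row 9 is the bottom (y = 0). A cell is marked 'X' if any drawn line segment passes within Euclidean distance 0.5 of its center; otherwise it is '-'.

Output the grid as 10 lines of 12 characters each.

Answer: ------------
------------
------------
------------
------------
------------
------------
XXXXXXXXX---
----X-------
------------

Derivation:
Segment 0: (8,2) -> (5,2)
Segment 1: (5,2) -> (4,2)
Segment 2: (4,2) -> (0,2)
Segment 3: (0,2) -> (4,2)
Segment 4: (4,2) -> (4,1)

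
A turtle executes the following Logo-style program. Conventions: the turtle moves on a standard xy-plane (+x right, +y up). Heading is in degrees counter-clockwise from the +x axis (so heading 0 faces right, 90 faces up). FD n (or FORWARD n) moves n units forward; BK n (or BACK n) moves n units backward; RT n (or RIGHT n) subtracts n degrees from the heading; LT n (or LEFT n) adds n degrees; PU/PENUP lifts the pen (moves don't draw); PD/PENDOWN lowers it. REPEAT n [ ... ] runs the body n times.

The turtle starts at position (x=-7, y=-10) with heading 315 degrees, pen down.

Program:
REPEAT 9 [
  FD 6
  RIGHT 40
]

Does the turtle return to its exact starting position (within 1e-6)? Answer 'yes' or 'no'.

Answer: yes

Derivation:
Executing turtle program step by step:
Start: pos=(-7,-10), heading=315, pen down
REPEAT 9 [
  -- iteration 1/9 --
  FD 6: (-7,-10) -> (-2.757,-14.243) [heading=315, draw]
  RT 40: heading 315 -> 275
  -- iteration 2/9 --
  FD 6: (-2.757,-14.243) -> (-2.234,-20.22) [heading=275, draw]
  RT 40: heading 275 -> 235
  -- iteration 3/9 --
  FD 6: (-2.234,-20.22) -> (-5.676,-25.135) [heading=235, draw]
  RT 40: heading 235 -> 195
  -- iteration 4/9 --
  FD 6: (-5.676,-25.135) -> (-11.471,-26.688) [heading=195, draw]
  RT 40: heading 195 -> 155
  -- iteration 5/9 --
  FD 6: (-11.471,-26.688) -> (-16.909,-24.152) [heading=155, draw]
  RT 40: heading 155 -> 115
  -- iteration 6/9 --
  FD 6: (-16.909,-24.152) -> (-19.445,-18.714) [heading=115, draw]
  RT 40: heading 115 -> 75
  -- iteration 7/9 --
  FD 6: (-19.445,-18.714) -> (-17.892,-12.919) [heading=75, draw]
  RT 40: heading 75 -> 35
  -- iteration 8/9 --
  FD 6: (-17.892,-12.919) -> (-12.977,-9.477) [heading=35, draw]
  RT 40: heading 35 -> 355
  -- iteration 9/9 --
  FD 6: (-12.977,-9.477) -> (-7,-10) [heading=355, draw]
  RT 40: heading 355 -> 315
]
Final: pos=(-7,-10), heading=315, 9 segment(s) drawn

Start position: (-7, -10)
Final position: (-7, -10)
Distance = 0; < 1e-6 -> CLOSED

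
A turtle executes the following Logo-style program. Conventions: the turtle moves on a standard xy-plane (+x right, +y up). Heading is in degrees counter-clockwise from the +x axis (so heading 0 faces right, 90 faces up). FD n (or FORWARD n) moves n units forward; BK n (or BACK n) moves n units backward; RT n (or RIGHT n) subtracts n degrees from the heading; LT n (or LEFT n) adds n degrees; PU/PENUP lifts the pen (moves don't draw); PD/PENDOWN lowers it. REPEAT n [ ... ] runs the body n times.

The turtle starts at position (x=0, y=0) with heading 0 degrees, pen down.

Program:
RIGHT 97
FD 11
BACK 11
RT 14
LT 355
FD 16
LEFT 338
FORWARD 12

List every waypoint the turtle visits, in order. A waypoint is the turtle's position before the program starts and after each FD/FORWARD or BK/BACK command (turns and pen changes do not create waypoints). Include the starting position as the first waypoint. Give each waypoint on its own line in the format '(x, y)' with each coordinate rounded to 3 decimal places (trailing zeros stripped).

Executing turtle program step by step:
Start: pos=(0,0), heading=0, pen down
RT 97: heading 0 -> 263
FD 11: (0,0) -> (-1.341,-10.918) [heading=263, draw]
BK 11: (-1.341,-10.918) -> (0,0) [heading=263, draw]
RT 14: heading 263 -> 249
LT 355: heading 249 -> 244
FD 16: (0,0) -> (-7.014,-14.381) [heading=244, draw]
LT 338: heading 244 -> 222
FD 12: (-7.014,-14.381) -> (-15.932,-22.41) [heading=222, draw]
Final: pos=(-15.932,-22.41), heading=222, 4 segment(s) drawn
Waypoints (5 total):
(0, 0)
(-1.341, -10.918)
(0, 0)
(-7.014, -14.381)
(-15.932, -22.41)

Answer: (0, 0)
(-1.341, -10.918)
(0, 0)
(-7.014, -14.381)
(-15.932, -22.41)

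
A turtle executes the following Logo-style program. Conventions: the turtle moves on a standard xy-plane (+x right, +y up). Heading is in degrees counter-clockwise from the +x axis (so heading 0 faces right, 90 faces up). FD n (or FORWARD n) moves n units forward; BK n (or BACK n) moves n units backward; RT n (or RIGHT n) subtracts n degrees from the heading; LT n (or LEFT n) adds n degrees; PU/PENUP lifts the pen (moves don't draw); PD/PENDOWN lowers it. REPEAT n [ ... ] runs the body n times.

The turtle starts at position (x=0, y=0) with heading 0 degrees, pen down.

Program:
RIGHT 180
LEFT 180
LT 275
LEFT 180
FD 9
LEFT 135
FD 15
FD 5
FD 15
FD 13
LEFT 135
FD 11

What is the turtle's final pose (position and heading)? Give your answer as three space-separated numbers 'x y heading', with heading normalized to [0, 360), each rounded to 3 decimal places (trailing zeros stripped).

Answer: -20.68 -26.846 5

Derivation:
Executing turtle program step by step:
Start: pos=(0,0), heading=0, pen down
RT 180: heading 0 -> 180
LT 180: heading 180 -> 0
LT 275: heading 0 -> 275
LT 180: heading 275 -> 95
FD 9: (0,0) -> (-0.784,8.966) [heading=95, draw]
LT 135: heading 95 -> 230
FD 15: (-0.784,8.966) -> (-10.426,-2.525) [heading=230, draw]
FD 5: (-10.426,-2.525) -> (-13.64,-6.355) [heading=230, draw]
FD 15: (-13.64,-6.355) -> (-23.282,-17.846) [heading=230, draw]
FD 13: (-23.282,-17.846) -> (-31.638,-27.804) [heading=230, draw]
LT 135: heading 230 -> 5
FD 11: (-31.638,-27.804) -> (-20.68,-26.846) [heading=5, draw]
Final: pos=(-20.68,-26.846), heading=5, 6 segment(s) drawn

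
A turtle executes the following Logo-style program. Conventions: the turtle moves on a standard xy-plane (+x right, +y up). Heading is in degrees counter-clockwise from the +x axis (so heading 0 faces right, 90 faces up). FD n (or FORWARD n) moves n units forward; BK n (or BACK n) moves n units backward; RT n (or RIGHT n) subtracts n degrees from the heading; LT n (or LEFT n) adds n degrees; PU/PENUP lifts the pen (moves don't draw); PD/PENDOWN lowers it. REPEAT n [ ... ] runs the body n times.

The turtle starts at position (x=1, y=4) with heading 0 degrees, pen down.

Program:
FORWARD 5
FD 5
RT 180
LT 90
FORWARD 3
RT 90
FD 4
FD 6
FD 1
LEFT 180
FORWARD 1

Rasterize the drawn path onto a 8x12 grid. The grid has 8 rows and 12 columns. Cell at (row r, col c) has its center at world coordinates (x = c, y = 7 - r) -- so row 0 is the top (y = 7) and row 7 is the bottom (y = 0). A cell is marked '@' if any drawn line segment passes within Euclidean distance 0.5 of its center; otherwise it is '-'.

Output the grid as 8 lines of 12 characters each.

Segment 0: (1,4) -> (6,4)
Segment 1: (6,4) -> (11,4)
Segment 2: (11,4) -> (11,1)
Segment 3: (11,1) -> (7,1)
Segment 4: (7,1) -> (1,1)
Segment 5: (1,1) -> (0,1)
Segment 6: (0,1) -> (1,1)

Answer: ------------
------------
------------
-@@@@@@@@@@@
-----------@
-----------@
@@@@@@@@@@@@
------------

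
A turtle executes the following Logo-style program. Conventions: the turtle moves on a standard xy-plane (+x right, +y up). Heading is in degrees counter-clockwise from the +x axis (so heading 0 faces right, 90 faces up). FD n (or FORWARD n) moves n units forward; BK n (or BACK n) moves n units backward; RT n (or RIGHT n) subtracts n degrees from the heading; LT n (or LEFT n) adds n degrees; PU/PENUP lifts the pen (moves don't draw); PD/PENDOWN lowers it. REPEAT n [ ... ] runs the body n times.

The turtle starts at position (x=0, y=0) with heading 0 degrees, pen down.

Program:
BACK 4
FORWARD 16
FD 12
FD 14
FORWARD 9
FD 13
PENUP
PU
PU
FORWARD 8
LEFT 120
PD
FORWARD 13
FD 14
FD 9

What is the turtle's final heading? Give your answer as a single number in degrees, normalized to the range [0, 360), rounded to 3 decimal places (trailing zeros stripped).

Answer: 120

Derivation:
Executing turtle program step by step:
Start: pos=(0,0), heading=0, pen down
BK 4: (0,0) -> (-4,0) [heading=0, draw]
FD 16: (-4,0) -> (12,0) [heading=0, draw]
FD 12: (12,0) -> (24,0) [heading=0, draw]
FD 14: (24,0) -> (38,0) [heading=0, draw]
FD 9: (38,0) -> (47,0) [heading=0, draw]
FD 13: (47,0) -> (60,0) [heading=0, draw]
PU: pen up
PU: pen up
PU: pen up
FD 8: (60,0) -> (68,0) [heading=0, move]
LT 120: heading 0 -> 120
PD: pen down
FD 13: (68,0) -> (61.5,11.258) [heading=120, draw]
FD 14: (61.5,11.258) -> (54.5,23.383) [heading=120, draw]
FD 9: (54.5,23.383) -> (50,31.177) [heading=120, draw]
Final: pos=(50,31.177), heading=120, 9 segment(s) drawn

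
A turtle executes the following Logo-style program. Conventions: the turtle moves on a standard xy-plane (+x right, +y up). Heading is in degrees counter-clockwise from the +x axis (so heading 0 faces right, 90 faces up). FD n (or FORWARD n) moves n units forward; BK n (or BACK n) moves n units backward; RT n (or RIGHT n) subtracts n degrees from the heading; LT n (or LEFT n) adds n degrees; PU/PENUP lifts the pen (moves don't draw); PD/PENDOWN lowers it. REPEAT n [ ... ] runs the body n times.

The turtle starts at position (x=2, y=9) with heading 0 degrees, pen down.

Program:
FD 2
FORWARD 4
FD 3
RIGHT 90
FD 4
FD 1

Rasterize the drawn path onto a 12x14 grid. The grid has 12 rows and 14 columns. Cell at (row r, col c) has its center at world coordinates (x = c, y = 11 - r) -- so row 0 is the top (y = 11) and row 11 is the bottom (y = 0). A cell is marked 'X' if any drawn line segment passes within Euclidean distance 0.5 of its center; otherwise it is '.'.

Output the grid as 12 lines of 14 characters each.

Answer: ..............
..............
..XXXXXXXXXX..
...........X..
...........X..
...........X..
...........X..
...........X..
..............
..............
..............
..............

Derivation:
Segment 0: (2,9) -> (4,9)
Segment 1: (4,9) -> (8,9)
Segment 2: (8,9) -> (11,9)
Segment 3: (11,9) -> (11,5)
Segment 4: (11,5) -> (11,4)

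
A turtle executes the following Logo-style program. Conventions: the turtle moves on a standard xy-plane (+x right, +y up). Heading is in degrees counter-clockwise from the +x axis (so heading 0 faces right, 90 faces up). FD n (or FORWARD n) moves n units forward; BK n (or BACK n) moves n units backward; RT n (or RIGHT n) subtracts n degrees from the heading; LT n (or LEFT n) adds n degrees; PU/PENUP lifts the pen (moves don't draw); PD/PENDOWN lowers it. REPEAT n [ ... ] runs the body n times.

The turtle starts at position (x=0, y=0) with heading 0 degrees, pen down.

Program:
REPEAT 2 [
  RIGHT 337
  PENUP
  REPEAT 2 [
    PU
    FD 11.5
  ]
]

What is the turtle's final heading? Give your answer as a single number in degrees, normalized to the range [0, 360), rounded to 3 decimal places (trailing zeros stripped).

Answer: 46

Derivation:
Executing turtle program step by step:
Start: pos=(0,0), heading=0, pen down
REPEAT 2 [
  -- iteration 1/2 --
  RT 337: heading 0 -> 23
  PU: pen up
  REPEAT 2 [
    -- iteration 1/2 --
    PU: pen up
    FD 11.5: (0,0) -> (10.586,4.493) [heading=23, move]
    -- iteration 2/2 --
    PU: pen up
    FD 11.5: (10.586,4.493) -> (21.172,8.987) [heading=23, move]
  ]
  -- iteration 2/2 --
  RT 337: heading 23 -> 46
  PU: pen up
  REPEAT 2 [
    -- iteration 1/2 --
    PU: pen up
    FD 11.5: (21.172,8.987) -> (29.16,17.259) [heading=46, move]
    -- iteration 2/2 --
    PU: pen up
    FD 11.5: (29.16,17.259) -> (37.149,25.532) [heading=46, move]
  ]
]
Final: pos=(37.149,25.532), heading=46, 0 segment(s) drawn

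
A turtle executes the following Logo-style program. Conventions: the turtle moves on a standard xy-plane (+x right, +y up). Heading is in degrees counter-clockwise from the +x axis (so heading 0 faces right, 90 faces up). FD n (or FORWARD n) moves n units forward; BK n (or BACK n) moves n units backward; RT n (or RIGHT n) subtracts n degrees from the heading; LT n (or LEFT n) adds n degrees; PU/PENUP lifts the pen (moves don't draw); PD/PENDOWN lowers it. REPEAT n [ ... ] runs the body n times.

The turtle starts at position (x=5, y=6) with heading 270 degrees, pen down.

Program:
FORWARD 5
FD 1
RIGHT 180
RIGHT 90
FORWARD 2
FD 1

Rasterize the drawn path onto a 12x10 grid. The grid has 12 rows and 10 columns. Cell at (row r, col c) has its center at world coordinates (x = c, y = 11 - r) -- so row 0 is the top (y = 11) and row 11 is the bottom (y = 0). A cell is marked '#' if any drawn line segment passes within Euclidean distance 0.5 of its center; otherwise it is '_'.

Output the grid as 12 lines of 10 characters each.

Segment 0: (5,6) -> (5,1)
Segment 1: (5,1) -> (5,0)
Segment 2: (5,0) -> (7,0)
Segment 3: (7,0) -> (8,0)

Answer: __________
__________
__________
__________
__________
_____#____
_____#____
_____#____
_____#____
_____#____
_____#____
_____####_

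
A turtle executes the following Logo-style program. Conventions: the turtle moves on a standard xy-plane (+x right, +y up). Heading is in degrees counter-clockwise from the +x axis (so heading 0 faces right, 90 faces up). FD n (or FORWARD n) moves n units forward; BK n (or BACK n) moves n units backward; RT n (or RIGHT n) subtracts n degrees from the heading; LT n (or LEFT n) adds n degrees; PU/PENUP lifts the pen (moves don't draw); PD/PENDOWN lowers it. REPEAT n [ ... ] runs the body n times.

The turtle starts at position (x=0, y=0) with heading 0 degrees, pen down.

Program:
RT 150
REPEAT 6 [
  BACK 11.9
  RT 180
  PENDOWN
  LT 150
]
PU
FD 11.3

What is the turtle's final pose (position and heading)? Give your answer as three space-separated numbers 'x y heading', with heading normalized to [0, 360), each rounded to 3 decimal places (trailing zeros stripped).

Answer: 42.297 -26.861 30

Derivation:
Executing turtle program step by step:
Start: pos=(0,0), heading=0, pen down
RT 150: heading 0 -> 210
REPEAT 6 [
  -- iteration 1/6 --
  BK 11.9: (0,0) -> (10.306,5.95) [heading=210, draw]
  RT 180: heading 210 -> 30
  PD: pen down
  LT 150: heading 30 -> 180
  -- iteration 2/6 --
  BK 11.9: (10.306,5.95) -> (22.206,5.95) [heading=180, draw]
  RT 180: heading 180 -> 0
  PD: pen down
  LT 150: heading 0 -> 150
  -- iteration 3/6 --
  BK 11.9: (22.206,5.95) -> (32.511,0) [heading=150, draw]
  RT 180: heading 150 -> 330
  PD: pen down
  LT 150: heading 330 -> 120
  -- iteration 4/6 --
  BK 11.9: (32.511,0) -> (38.461,-10.306) [heading=120, draw]
  RT 180: heading 120 -> 300
  PD: pen down
  LT 150: heading 300 -> 90
  -- iteration 5/6 --
  BK 11.9: (38.461,-10.306) -> (38.461,-22.206) [heading=90, draw]
  RT 180: heading 90 -> 270
  PD: pen down
  LT 150: heading 270 -> 60
  -- iteration 6/6 --
  BK 11.9: (38.461,-22.206) -> (32.511,-32.511) [heading=60, draw]
  RT 180: heading 60 -> 240
  PD: pen down
  LT 150: heading 240 -> 30
]
PU: pen up
FD 11.3: (32.511,-32.511) -> (42.297,-26.861) [heading=30, move]
Final: pos=(42.297,-26.861), heading=30, 6 segment(s) drawn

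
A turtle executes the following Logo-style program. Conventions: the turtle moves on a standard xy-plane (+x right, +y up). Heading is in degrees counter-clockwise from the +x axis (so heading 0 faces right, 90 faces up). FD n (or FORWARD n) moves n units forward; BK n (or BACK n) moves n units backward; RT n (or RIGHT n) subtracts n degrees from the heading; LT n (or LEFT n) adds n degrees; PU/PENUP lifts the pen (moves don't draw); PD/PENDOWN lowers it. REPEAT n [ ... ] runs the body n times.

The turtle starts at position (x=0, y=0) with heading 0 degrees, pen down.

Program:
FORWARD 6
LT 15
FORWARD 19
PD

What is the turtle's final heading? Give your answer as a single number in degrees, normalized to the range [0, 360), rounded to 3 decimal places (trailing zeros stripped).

Answer: 15

Derivation:
Executing turtle program step by step:
Start: pos=(0,0), heading=0, pen down
FD 6: (0,0) -> (6,0) [heading=0, draw]
LT 15: heading 0 -> 15
FD 19: (6,0) -> (24.353,4.918) [heading=15, draw]
PD: pen down
Final: pos=(24.353,4.918), heading=15, 2 segment(s) drawn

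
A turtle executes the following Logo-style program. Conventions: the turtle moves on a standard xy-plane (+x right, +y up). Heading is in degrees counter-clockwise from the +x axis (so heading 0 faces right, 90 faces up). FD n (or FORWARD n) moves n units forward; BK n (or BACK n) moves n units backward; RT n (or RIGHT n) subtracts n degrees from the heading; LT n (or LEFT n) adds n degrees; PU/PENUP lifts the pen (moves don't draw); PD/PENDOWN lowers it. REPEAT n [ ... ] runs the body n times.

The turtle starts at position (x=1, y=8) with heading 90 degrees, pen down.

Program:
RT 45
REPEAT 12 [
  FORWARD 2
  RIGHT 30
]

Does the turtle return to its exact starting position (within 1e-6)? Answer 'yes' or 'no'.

Answer: yes

Derivation:
Executing turtle program step by step:
Start: pos=(1,8), heading=90, pen down
RT 45: heading 90 -> 45
REPEAT 12 [
  -- iteration 1/12 --
  FD 2: (1,8) -> (2.414,9.414) [heading=45, draw]
  RT 30: heading 45 -> 15
  -- iteration 2/12 --
  FD 2: (2.414,9.414) -> (4.346,9.932) [heading=15, draw]
  RT 30: heading 15 -> 345
  -- iteration 3/12 --
  FD 2: (4.346,9.932) -> (6.278,9.414) [heading=345, draw]
  RT 30: heading 345 -> 315
  -- iteration 4/12 --
  FD 2: (6.278,9.414) -> (7.692,8) [heading=315, draw]
  RT 30: heading 315 -> 285
  -- iteration 5/12 --
  FD 2: (7.692,8) -> (8.21,6.068) [heading=285, draw]
  RT 30: heading 285 -> 255
  -- iteration 6/12 --
  FD 2: (8.21,6.068) -> (7.692,4.136) [heading=255, draw]
  RT 30: heading 255 -> 225
  -- iteration 7/12 --
  FD 2: (7.692,4.136) -> (6.278,2.722) [heading=225, draw]
  RT 30: heading 225 -> 195
  -- iteration 8/12 --
  FD 2: (6.278,2.722) -> (4.346,2.204) [heading=195, draw]
  RT 30: heading 195 -> 165
  -- iteration 9/12 --
  FD 2: (4.346,2.204) -> (2.414,2.722) [heading=165, draw]
  RT 30: heading 165 -> 135
  -- iteration 10/12 --
  FD 2: (2.414,2.722) -> (1,4.136) [heading=135, draw]
  RT 30: heading 135 -> 105
  -- iteration 11/12 --
  FD 2: (1,4.136) -> (0.482,6.068) [heading=105, draw]
  RT 30: heading 105 -> 75
  -- iteration 12/12 --
  FD 2: (0.482,6.068) -> (1,8) [heading=75, draw]
  RT 30: heading 75 -> 45
]
Final: pos=(1,8), heading=45, 12 segment(s) drawn

Start position: (1, 8)
Final position: (1, 8)
Distance = 0; < 1e-6 -> CLOSED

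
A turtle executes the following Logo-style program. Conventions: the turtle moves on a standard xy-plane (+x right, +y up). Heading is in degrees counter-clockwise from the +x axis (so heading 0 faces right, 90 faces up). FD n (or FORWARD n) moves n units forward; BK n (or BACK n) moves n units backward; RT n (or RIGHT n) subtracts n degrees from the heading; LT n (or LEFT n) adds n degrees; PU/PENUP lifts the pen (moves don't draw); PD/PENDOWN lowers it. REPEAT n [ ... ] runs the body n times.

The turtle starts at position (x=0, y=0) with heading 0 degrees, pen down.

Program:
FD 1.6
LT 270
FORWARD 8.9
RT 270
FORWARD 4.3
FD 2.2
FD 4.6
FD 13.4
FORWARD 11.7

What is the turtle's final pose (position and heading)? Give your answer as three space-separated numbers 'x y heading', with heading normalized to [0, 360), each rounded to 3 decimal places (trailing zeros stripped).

Executing turtle program step by step:
Start: pos=(0,0), heading=0, pen down
FD 1.6: (0,0) -> (1.6,0) [heading=0, draw]
LT 270: heading 0 -> 270
FD 8.9: (1.6,0) -> (1.6,-8.9) [heading=270, draw]
RT 270: heading 270 -> 0
FD 4.3: (1.6,-8.9) -> (5.9,-8.9) [heading=0, draw]
FD 2.2: (5.9,-8.9) -> (8.1,-8.9) [heading=0, draw]
FD 4.6: (8.1,-8.9) -> (12.7,-8.9) [heading=0, draw]
FD 13.4: (12.7,-8.9) -> (26.1,-8.9) [heading=0, draw]
FD 11.7: (26.1,-8.9) -> (37.8,-8.9) [heading=0, draw]
Final: pos=(37.8,-8.9), heading=0, 7 segment(s) drawn

Answer: 37.8 -8.9 0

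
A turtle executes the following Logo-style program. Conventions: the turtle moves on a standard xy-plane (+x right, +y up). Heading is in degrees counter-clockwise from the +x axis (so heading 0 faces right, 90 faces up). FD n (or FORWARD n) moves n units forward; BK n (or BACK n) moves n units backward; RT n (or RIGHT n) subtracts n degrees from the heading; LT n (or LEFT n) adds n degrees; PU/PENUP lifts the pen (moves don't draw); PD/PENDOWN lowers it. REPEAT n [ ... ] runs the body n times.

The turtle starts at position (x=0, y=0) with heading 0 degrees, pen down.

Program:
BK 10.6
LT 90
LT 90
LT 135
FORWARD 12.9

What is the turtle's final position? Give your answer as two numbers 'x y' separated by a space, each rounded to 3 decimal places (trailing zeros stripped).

Answer: -1.478 -9.122

Derivation:
Executing turtle program step by step:
Start: pos=(0,0), heading=0, pen down
BK 10.6: (0,0) -> (-10.6,0) [heading=0, draw]
LT 90: heading 0 -> 90
LT 90: heading 90 -> 180
LT 135: heading 180 -> 315
FD 12.9: (-10.6,0) -> (-1.478,-9.122) [heading=315, draw]
Final: pos=(-1.478,-9.122), heading=315, 2 segment(s) drawn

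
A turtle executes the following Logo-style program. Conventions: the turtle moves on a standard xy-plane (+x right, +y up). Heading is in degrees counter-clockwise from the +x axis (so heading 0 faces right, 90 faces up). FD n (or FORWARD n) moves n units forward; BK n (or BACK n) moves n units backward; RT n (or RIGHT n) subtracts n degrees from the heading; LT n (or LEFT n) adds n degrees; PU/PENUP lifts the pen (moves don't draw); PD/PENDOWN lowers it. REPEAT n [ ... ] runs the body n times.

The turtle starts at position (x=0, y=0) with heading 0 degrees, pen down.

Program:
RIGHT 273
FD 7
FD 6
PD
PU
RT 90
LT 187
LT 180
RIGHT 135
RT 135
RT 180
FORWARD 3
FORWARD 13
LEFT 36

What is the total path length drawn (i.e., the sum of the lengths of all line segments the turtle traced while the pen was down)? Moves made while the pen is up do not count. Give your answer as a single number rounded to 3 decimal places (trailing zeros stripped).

Executing turtle program step by step:
Start: pos=(0,0), heading=0, pen down
RT 273: heading 0 -> 87
FD 7: (0,0) -> (0.366,6.99) [heading=87, draw]
FD 6: (0.366,6.99) -> (0.68,12.982) [heading=87, draw]
PD: pen down
PU: pen up
RT 90: heading 87 -> 357
LT 187: heading 357 -> 184
LT 180: heading 184 -> 4
RT 135: heading 4 -> 229
RT 135: heading 229 -> 94
RT 180: heading 94 -> 274
FD 3: (0.68,12.982) -> (0.89,9.989) [heading=274, move]
FD 13: (0.89,9.989) -> (1.796,-2.979) [heading=274, move]
LT 36: heading 274 -> 310
Final: pos=(1.796,-2.979), heading=310, 2 segment(s) drawn

Segment lengths:
  seg 1: (0,0) -> (0.366,6.99), length = 7
  seg 2: (0.366,6.99) -> (0.68,12.982), length = 6
Total = 13

Answer: 13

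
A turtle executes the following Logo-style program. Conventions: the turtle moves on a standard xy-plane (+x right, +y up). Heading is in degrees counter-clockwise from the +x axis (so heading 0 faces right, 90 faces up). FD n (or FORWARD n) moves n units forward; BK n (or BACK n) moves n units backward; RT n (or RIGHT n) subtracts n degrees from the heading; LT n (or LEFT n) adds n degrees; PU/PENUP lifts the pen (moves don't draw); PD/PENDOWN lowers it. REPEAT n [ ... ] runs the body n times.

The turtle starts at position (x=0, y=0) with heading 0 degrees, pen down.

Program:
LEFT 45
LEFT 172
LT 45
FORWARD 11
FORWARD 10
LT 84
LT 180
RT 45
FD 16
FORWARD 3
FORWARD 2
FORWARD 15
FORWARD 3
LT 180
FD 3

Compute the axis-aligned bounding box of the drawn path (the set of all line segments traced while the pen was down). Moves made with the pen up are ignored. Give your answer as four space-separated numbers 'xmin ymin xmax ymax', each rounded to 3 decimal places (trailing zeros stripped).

Executing turtle program step by step:
Start: pos=(0,0), heading=0, pen down
LT 45: heading 0 -> 45
LT 172: heading 45 -> 217
LT 45: heading 217 -> 262
FD 11: (0,0) -> (-1.531,-10.893) [heading=262, draw]
FD 10: (-1.531,-10.893) -> (-2.923,-20.796) [heading=262, draw]
LT 84: heading 262 -> 346
LT 180: heading 346 -> 166
RT 45: heading 166 -> 121
FD 16: (-2.923,-20.796) -> (-11.163,-7.081) [heading=121, draw]
FD 3: (-11.163,-7.081) -> (-12.708,-4.509) [heading=121, draw]
FD 2: (-12.708,-4.509) -> (-13.738,-2.795) [heading=121, draw]
FD 15: (-13.738,-2.795) -> (-21.464,10.062) [heading=121, draw]
FD 3: (-21.464,10.062) -> (-23.009,12.634) [heading=121, draw]
LT 180: heading 121 -> 301
FD 3: (-23.009,12.634) -> (-21.464,10.062) [heading=301, draw]
Final: pos=(-21.464,10.062), heading=301, 8 segment(s) drawn

Segment endpoints: x in {-23.009, -21.464, -13.738, -12.708, -11.163, -2.923, -1.531, 0}, y in {-20.796, -10.893, -7.081, -4.509, -2.795, 0, 10.062, 12.634}
xmin=-23.009, ymin=-20.796, xmax=0, ymax=12.634

Answer: -23.009 -20.796 0 12.634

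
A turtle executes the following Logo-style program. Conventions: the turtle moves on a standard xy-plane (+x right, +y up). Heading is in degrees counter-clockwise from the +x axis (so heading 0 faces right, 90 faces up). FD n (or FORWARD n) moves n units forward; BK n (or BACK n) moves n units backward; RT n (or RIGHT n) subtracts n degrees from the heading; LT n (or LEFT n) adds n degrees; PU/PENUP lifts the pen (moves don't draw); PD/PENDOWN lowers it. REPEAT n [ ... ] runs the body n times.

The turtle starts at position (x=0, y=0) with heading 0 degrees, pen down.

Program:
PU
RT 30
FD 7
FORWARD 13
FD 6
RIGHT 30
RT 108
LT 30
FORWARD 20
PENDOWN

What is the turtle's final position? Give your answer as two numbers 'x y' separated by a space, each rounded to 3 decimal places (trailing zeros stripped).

Answer: 7.654 -26.383

Derivation:
Executing turtle program step by step:
Start: pos=(0,0), heading=0, pen down
PU: pen up
RT 30: heading 0 -> 330
FD 7: (0,0) -> (6.062,-3.5) [heading=330, move]
FD 13: (6.062,-3.5) -> (17.321,-10) [heading=330, move]
FD 6: (17.321,-10) -> (22.517,-13) [heading=330, move]
RT 30: heading 330 -> 300
RT 108: heading 300 -> 192
LT 30: heading 192 -> 222
FD 20: (22.517,-13) -> (7.654,-26.383) [heading=222, move]
PD: pen down
Final: pos=(7.654,-26.383), heading=222, 0 segment(s) drawn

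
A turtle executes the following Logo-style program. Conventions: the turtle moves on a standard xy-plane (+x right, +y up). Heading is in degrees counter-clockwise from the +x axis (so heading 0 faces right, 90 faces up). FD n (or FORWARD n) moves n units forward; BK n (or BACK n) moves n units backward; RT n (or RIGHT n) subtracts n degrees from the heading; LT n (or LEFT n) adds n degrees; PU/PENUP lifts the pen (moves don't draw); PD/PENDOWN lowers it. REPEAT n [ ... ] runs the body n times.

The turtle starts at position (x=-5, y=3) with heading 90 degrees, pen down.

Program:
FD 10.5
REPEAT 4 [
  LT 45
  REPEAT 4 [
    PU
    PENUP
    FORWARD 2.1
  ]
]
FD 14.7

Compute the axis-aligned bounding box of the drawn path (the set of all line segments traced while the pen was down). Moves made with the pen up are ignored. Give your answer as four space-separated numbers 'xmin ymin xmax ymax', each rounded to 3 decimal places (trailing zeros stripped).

Executing turtle program step by step:
Start: pos=(-5,3), heading=90, pen down
FD 10.5: (-5,3) -> (-5,13.5) [heading=90, draw]
REPEAT 4 [
  -- iteration 1/4 --
  LT 45: heading 90 -> 135
  REPEAT 4 [
    -- iteration 1/4 --
    PU: pen up
    PU: pen up
    FD 2.1: (-5,13.5) -> (-6.485,14.985) [heading=135, move]
    -- iteration 2/4 --
    PU: pen up
    PU: pen up
    FD 2.1: (-6.485,14.985) -> (-7.97,16.47) [heading=135, move]
    -- iteration 3/4 --
    PU: pen up
    PU: pen up
    FD 2.1: (-7.97,16.47) -> (-9.455,17.955) [heading=135, move]
    -- iteration 4/4 --
    PU: pen up
    PU: pen up
    FD 2.1: (-9.455,17.955) -> (-10.94,19.44) [heading=135, move]
  ]
  -- iteration 2/4 --
  LT 45: heading 135 -> 180
  REPEAT 4 [
    -- iteration 1/4 --
    PU: pen up
    PU: pen up
    FD 2.1: (-10.94,19.44) -> (-13.04,19.44) [heading=180, move]
    -- iteration 2/4 --
    PU: pen up
    PU: pen up
    FD 2.1: (-13.04,19.44) -> (-15.14,19.44) [heading=180, move]
    -- iteration 3/4 --
    PU: pen up
    PU: pen up
    FD 2.1: (-15.14,19.44) -> (-17.24,19.44) [heading=180, move]
    -- iteration 4/4 --
    PU: pen up
    PU: pen up
    FD 2.1: (-17.24,19.44) -> (-19.34,19.44) [heading=180, move]
  ]
  -- iteration 3/4 --
  LT 45: heading 180 -> 225
  REPEAT 4 [
    -- iteration 1/4 --
    PU: pen up
    PU: pen up
    FD 2.1: (-19.34,19.44) -> (-20.825,17.955) [heading=225, move]
    -- iteration 2/4 --
    PU: pen up
    PU: pen up
    FD 2.1: (-20.825,17.955) -> (-22.31,16.47) [heading=225, move]
    -- iteration 3/4 --
    PU: pen up
    PU: pen up
    FD 2.1: (-22.31,16.47) -> (-23.794,14.985) [heading=225, move]
    -- iteration 4/4 --
    PU: pen up
    PU: pen up
    FD 2.1: (-23.794,14.985) -> (-25.279,13.5) [heading=225, move]
  ]
  -- iteration 4/4 --
  LT 45: heading 225 -> 270
  REPEAT 4 [
    -- iteration 1/4 --
    PU: pen up
    PU: pen up
    FD 2.1: (-25.279,13.5) -> (-25.279,11.4) [heading=270, move]
    -- iteration 2/4 --
    PU: pen up
    PU: pen up
    FD 2.1: (-25.279,11.4) -> (-25.279,9.3) [heading=270, move]
    -- iteration 3/4 --
    PU: pen up
    PU: pen up
    FD 2.1: (-25.279,9.3) -> (-25.279,7.2) [heading=270, move]
    -- iteration 4/4 --
    PU: pen up
    PU: pen up
    FD 2.1: (-25.279,7.2) -> (-25.279,5.1) [heading=270, move]
  ]
]
FD 14.7: (-25.279,5.1) -> (-25.279,-9.6) [heading=270, move]
Final: pos=(-25.279,-9.6), heading=270, 1 segment(s) drawn

Segment endpoints: x in {-5, -5}, y in {3, 13.5}
xmin=-5, ymin=3, xmax=-5, ymax=13.5

Answer: -5 3 -5 13.5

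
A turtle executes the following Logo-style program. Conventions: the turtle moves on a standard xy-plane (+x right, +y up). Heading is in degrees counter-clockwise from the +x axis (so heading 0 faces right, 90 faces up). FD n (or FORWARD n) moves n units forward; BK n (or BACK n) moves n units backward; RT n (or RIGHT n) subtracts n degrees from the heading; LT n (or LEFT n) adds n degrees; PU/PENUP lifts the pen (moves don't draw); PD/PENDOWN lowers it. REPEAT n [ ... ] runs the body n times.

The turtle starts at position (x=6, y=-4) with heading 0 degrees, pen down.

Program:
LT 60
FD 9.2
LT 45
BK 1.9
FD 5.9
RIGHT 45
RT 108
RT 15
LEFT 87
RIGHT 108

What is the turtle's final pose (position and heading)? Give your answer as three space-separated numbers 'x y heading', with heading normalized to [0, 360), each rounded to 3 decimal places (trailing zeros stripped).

Executing turtle program step by step:
Start: pos=(6,-4), heading=0, pen down
LT 60: heading 0 -> 60
FD 9.2: (6,-4) -> (10.6,3.967) [heading=60, draw]
LT 45: heading 60 -> 105
BK 1.9: (10.6,3.967) -> (11.092,2.132) [heading=105, draw]
FD 5.9: (11.092,2.132) -> (9.565,7.831) [heading=105, draw]
RT 45: heading 105 -> 60
RT 108: heading 60 -> 312
RT 15: heading 312 -> 297
LT 87: heading 297 -> 24
RT 108: heading 24 -> 276
Final: pos=(9.565,7.831), heading=276, 3 segment(s) drawn

Answer: 9.565 7.831 276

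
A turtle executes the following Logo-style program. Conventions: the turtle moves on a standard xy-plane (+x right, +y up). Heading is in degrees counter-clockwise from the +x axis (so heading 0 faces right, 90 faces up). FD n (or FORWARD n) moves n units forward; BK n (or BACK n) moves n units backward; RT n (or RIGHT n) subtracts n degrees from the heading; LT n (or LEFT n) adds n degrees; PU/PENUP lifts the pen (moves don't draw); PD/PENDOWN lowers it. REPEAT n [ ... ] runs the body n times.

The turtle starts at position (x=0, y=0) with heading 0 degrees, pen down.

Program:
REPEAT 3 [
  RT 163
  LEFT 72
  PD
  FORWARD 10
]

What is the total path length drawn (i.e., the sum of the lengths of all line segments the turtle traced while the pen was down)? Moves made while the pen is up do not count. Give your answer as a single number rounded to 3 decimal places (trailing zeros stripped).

Answer: 30

Derivation:
Executing turtle program step by step:
Start: pos=(0,0), heading=0, pen down
REPEAT 3 [
  -- iteration 1/3 --
  RT 163: heading 0 -> 197
  LT 72: heading 197 -> 269
  PD: pen down
  FD 10: (0,0) -> (-0.175,-9.998) [heading=269, draw]
  -- iteration 2/3 --
  RT 163: heading 269 -> 106
  LT 72: heading 106 -> 178
  PD: pen down
  FD 10: (-0.175,-9.998) -> (-10.168,-9.649) [heading=178, draw]
  -- iteration 3/3 --
  RT 163: heading 178 -> 15
  LT 72: heading 15 -> 87
  PD: pen down
  FD 10: (-10.168,-9.649) -> (-9.645,0.337) [heading=87, draw]
]
Final: pos=(-9.645,0.337), heading=87, 3 segment(s) drawn

Segment lengths:
  seg 1: (0,0) -> (-0.175,-9.998), length = 10
  seg 2: (-0.175,-9.998) -> (-10.168,-9.649), length = 10
  seg 3: (-10.168,-9.649) -> (-9.645,0.337), length = 10
Total = 30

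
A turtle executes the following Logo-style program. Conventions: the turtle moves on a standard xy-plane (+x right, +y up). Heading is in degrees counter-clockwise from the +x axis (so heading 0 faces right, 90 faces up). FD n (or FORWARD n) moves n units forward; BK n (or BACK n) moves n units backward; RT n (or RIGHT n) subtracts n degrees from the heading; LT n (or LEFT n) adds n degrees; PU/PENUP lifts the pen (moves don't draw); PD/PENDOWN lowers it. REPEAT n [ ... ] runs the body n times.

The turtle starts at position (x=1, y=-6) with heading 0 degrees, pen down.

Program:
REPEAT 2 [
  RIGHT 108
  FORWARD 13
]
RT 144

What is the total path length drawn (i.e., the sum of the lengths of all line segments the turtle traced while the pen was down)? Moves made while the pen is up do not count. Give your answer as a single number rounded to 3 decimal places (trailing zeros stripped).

Answer: 26

Derivation:
Executing turtle program step by step:
Start: pos=(1,-6), heading=0, pen down
REPEAT 2 [
  -- iteration 1/2 --
  RT 108: heading 0 -> 252
  FD 13: (1,-6) -> (-3.017,-18.364) [heading=252, draw]
  -- iteration 2/2 --
  RT 108: heading 252 -> 144
  FD 13: (-3.017,-18.364) -> (-13.534,-10.723) [heading=144, draw]
]
RT 144: heading 144 -> 0
Final: pos=(-13.534,-10.723), heading=0, 2 segment(s) drawn

Segment lengths:
  seg 1: (1,-6) -> (-3.017,-18.364), length = 13
  seg 2: (-3.017,-18.364) -> (-13.534,-10.723), length = 13
Total = 26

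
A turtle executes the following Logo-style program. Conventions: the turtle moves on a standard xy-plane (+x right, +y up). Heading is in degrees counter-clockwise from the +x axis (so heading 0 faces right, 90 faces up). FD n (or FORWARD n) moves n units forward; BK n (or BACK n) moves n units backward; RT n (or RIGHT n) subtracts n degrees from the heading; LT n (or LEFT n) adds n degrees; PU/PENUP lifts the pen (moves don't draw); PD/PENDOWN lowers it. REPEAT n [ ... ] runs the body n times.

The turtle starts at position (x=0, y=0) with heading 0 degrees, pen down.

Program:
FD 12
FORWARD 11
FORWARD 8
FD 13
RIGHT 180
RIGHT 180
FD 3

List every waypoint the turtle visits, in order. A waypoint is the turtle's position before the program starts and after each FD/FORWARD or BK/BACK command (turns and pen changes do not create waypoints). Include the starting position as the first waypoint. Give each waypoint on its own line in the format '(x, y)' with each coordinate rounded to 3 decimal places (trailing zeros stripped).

Answer: (0, 0)
(12, 0)
(23, 0)
(31, 0)
(44, 0)
(47, 0)

Derivation:
Executing turtle program step by step:
Start: pos=(0,0), heading=0, pen down
FD 12: (0,0) -> (12,0) [heading=0, draw]
FD 11: (12,0) -> (23,0) [heading=0, draw]
FD 8: (23,0) -> (31,0) [heading=0, draw]
FD 13: (31,0) -> (44,0) [heading=0, draw]
RT 180: heading 0 -> 180
RT 180: heading 180 -> 0
FD 3: (44,0) -> (47,0) [heading=0, draw]
Final: pos=(47,0), heading=0, 5 segment(s) drawn
Waypoints (6 total):
(0, 0)
(12, 0)
(23, 0)
(31, 0)
(44, 0)
(47, 0)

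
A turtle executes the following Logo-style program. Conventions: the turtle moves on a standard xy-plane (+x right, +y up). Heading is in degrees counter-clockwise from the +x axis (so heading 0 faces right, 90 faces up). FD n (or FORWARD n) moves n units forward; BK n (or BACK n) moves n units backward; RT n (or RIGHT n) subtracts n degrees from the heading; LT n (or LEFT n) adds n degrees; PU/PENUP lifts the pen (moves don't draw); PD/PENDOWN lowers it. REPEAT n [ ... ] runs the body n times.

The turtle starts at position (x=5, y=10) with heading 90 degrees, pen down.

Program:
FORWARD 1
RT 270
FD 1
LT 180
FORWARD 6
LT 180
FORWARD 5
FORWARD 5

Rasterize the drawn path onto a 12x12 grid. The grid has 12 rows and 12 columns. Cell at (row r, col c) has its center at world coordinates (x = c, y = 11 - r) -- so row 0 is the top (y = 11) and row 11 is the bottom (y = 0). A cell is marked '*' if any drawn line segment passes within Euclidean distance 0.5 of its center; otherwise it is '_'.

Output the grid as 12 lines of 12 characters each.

Segment 0: (5,10) -> (5,11)
Segment 1: (5,11) -> (4,11)
Segment 2: (4,11) -> (10,11)
Segment 3: (10,11) -> (5,11)
Segment 4: (5,11) -> (0,11)

Answer: ***********_
_____*______
____________
____________
____________
____________
____________
____________
____________
____________
____________
____________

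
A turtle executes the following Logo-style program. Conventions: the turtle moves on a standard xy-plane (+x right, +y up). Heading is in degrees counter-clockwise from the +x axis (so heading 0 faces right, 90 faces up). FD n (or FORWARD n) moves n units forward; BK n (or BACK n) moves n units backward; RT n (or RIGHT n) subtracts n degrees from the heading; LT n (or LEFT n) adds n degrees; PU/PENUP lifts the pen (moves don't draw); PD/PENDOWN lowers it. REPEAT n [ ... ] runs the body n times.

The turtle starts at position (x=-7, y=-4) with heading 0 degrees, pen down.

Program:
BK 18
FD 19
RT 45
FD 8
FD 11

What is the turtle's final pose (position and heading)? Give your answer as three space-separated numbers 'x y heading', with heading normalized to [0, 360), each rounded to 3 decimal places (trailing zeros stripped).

Answer: 7.435 -17.435 315

Derivation:
Executing turtle program step by step:
Start: pos=(-7,-4), heading=0, pen down
BK 18: (-7,-4) -> (-25,-4) [heading=0, draw]
FD 19: (-25,-4) -> (-6,-4) [heading=0, draw]
RT 45: heading 0 -> 315
FD 8: (-6,-4) -> (-0.343,-9.657) [heading=315, draw]
FD 11: (-0.343,-9.657) -> (7.435,-17.435) [heading=315, draw]
Final: pos=(7.435,-17.435), heading=315, 4 segment(s) drawn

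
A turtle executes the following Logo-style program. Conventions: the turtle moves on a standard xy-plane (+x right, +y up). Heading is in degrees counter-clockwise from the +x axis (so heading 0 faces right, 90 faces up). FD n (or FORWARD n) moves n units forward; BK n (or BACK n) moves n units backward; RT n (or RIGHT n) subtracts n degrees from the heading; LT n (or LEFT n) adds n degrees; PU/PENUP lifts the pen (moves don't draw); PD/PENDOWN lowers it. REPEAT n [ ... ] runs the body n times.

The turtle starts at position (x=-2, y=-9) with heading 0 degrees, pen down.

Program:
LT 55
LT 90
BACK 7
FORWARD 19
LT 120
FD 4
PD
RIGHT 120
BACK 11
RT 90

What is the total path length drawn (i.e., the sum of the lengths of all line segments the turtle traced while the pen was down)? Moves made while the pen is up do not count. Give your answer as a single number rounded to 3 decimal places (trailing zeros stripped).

Answer: 41

Derivation:
Executing turtle program step by step:
Start: pos=(-2,-9), heading=0, pen down
LT 55: heading 0 -> 55
LT 90: heading 55 -> 145
BK 7: (-2,-9) -> (3.734,-13.015) [heading=145, draw]
FD 19: (3.734,-13.015) -> (-11.83,-2.117) [heading=145, draw]
LT 120: heading 145 -> 265
FD 4: (-11.83,-2.117) -> (-12.178,-6.102) [heading=265, draw]
PD: pen down
RT 120: heading 265 -> 145
BK 11: (-12.178,-6.102) -> (-3.168,-12.411) [heading=145, draw]
RT 90: heading 145 -> 55
Final: pos=(-3.168,-12.411), heading=55, 4 segment(s) drawn

Segment lengths:
  seg 1: (-2,-9) -> (3.734,-13.015), length = 7
  seg 2: (3.734,-13.015) -> (-11.83,-2.117), length = 19
  seg 3: (-11.83,-2.117) -> (-12.178,-6.102), length = 4
  seg 4: (-12.178,-6.102) -> (-3.168,-12.411), length = 11
Total = 41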